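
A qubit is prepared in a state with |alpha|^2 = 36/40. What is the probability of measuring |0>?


|alpha|^2 = 36/40 = 0.9000
|beta|^2 = 1 - 36/40 = 4/40 = 0.1000
P(|0>) = |alpha|^2 = 0.9000

0.9000


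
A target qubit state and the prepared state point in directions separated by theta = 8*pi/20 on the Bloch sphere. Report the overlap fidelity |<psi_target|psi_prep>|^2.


For states separated by angle theta on Bloch sphere:
F = cos^2(theta/2)
theta = 8*pi/20 = 1.2566
theta/2 = 0.6283
cos(theta/2) = 0.8090
F = 0.6545

0.6545


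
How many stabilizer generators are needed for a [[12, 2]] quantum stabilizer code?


For an [[n,k]] stabilizer code:
Number of stabilizer generators = n - k
= 12 - 2
= 10

10


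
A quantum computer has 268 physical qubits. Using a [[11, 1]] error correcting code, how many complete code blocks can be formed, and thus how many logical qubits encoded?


Each code block uses 11 physical qubits for 1 logical qubit(s).
Number of complete blocks = floor(268 / 11) = 24
Logical qubits = 24 * 1
= 24

24


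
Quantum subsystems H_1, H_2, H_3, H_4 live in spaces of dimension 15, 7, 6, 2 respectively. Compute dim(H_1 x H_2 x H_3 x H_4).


dim(H_1 x H_2 x H_3 x H_4) = 15 * 7 * 6 * 2
= 105 * 6 * 2
= 630 * 2
= 1260

1260


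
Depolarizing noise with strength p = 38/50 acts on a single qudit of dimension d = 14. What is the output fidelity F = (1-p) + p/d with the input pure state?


F = (1-p) + p/d
= (1 - 0.7600) + 0.7600/14
= 0.2400 + 0.0543
= 0.2943

0.2943


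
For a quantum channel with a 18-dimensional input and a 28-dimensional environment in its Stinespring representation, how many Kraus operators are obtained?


Tracing out the environment in an orthonormal basis {|i>_E} gives Kraus operators K_i = <i|_E U |0>_E.
Number of Kraus operators = dim(H_env) = d_env
= 28

28


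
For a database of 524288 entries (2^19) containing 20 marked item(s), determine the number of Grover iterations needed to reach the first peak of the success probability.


After j Grover iterations the success probability is P(j) = sin^2((2j+1)*theta), where sin(theta) = sqrt(k/N).
N = 2^19 = 524288, k = 20
sin(theta) = sqrt(k/N) = 0.006176323555
theta = arcsin(sqrt(k/N)) = 0.006176362824 rad
P(j) reaches its first maximum when (2j+1)*theta is as close as possible to pi/2, i.e. j = round(pi/(4*theta) - 1/2).
pi/(4*theta) - 1/2 = 126.6619
(For comparison, the common estimate pi/4 * sqrt(N/k) = 127.1627; the exact maximiser is used here.)
Optimal iterations = 127

127


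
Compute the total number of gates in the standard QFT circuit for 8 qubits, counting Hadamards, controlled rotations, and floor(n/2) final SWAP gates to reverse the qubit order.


Hadamard gates: 8
Controlled rotations: n*(n-1)/2 = 8*7/2 = 28
SWAP gates: floor(n/2) = floor(8/2) = 4
Total = 8 + 28 + 4
= 40

40


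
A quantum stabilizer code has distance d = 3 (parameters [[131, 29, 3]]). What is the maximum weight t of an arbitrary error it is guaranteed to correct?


Code parameters: [[131, 29, 3]], distance d = 3.
Number of correctable errors = floor((d-1)/2)
= floor((3 - 1)/2)
= floor(2/2)
= 1

1


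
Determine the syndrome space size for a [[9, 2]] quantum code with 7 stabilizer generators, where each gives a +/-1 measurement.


Each stabilizer generator gives a binary (+1 or -1) measurement outcome.
With 7 independent generators:
Total syndromes = 2^7
= 128

128


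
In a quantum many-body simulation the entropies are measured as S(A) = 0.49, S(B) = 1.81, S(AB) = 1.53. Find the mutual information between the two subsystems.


I(A:B) = S(A) + S(B) - S(AB)
= 0.49 + 1.81 - 1.53
= 0.7700

0.7700


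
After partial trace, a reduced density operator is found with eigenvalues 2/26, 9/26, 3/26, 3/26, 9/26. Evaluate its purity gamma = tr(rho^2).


tr(rho^2) = sum of eigenvalues squared
= (2/26)^2 + (9/26)^2 + (3/26)^2 + (3/26)^2 + (9/26)^2
= (4 + 81 + 9 + 9 + 81) / 676
= 184/676
= 0.2722

0.2722


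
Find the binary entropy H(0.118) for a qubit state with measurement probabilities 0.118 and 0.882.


S = -p*log2(p) - (1-p)*log2(1-p)
p = 0.1180, 1-p = 0.8820
= -0.1180 * log2(0.1180) - 0.8820 * log2(0.8820)
= -(-0.3638) - (-0.1598)
= 0.5236

0.5236


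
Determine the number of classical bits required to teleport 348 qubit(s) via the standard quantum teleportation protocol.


Quantum teleportation requires 2 classical bits per qubit teleported.
348 qubit(s) -> 2 * 348 = 696 classical bits

696


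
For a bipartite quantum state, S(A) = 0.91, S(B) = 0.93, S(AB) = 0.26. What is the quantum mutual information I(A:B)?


I(A:B) = S(A) + S(B) - S(AB)
= 0.91 + 0.93 - 0.26
= 1.5800

1.5800


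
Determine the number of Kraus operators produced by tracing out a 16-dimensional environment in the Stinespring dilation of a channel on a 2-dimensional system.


Tracing out the environment in an orthonormal basis {|i>_E} gives Kraus operators K_i = <i|_E U |0>_E.
Number of Kraus operators = dim(H_env) = d_env
= 16

16


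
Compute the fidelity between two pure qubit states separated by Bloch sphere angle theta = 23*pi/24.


For states separated by angle theta on Bloch sphere:
F = cos^2(theta/2)
theta = 23*pi/24 = 3.0107
theta/2 = 1.5053
cos(theta/2) = 0.0654
F = 0.0043

0.0043


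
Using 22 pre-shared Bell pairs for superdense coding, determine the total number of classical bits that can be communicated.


Superdense coding allows 2 classical bits per shared entangled pair.
22 pair(s) -> 2 * 22 = 44 classical bits

44


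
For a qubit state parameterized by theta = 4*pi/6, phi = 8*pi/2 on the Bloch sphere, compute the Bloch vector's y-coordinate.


theta = 2.0944, phi = 12.5664
r_y = sin(theta)*sin(phi) = 0.8660 * 0.0000
r_y = 0.0000

0.0000


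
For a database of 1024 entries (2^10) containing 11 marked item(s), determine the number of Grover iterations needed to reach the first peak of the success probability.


After j Grover iterations the success probability is P(j) = sin^2((2j+1)*theta), where sin(theta) = sqrt(k/N).
N = 2^10 = 1024, k = 11
sin(theta) = sqrt(k/N) = 0.1036445247
theta = arcsin(sqrt(k/N)) = 0.103830989 rad
P(j) reaches its first maximum when (2j+1)*theta is as close as possible to pi/2, i.e. j = round(pi/(4*theta) - 1/2).
pi/(4*theta) - 1/2 = 7.0642
(For comparison, the common estimate pi/4 * sqrt(N/k) = 7.5778; the exact maximiser is used here.)
Optimal iterations = 7

7


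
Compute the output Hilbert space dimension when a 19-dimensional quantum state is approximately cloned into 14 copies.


Output space = H^(tensor 14) where dim(H) = 19
dim = 19^14
= 361 (after 2 factors)
= 6859 (after 3 factors)
= 130321 (after 4 factors)
= 2476099 (after 5 factors)
= 47045881 (after 6 factors)
= 893871739 (after 7 factors)
= 16983563041 (after 8 factors)
= 322687697779 (after 9 factors)
= 6131066257801 (after 10 factors)
= 116490258898219 (after 11 factors)
= 2213314919066161 (after 12 factors)
= 42052983462257059 (after 13 factors)
= 799006685782884121 (after 14 factors)
= 799006685782884121

799006685782884121


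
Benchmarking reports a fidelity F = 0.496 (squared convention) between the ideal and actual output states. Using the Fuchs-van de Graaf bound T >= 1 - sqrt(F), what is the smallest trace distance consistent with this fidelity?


Fuchs-van de Graaf (squared-fidelity convention): 1 - sqrt(F) <= T <= sqrt(1 - F).
Lower bound: T >= 1 - sqrt(F)
sqrt(F) = sqrt(0.496) = 0.7043
T >= 1 - 0.7043
T >= 0.2957

0.2957


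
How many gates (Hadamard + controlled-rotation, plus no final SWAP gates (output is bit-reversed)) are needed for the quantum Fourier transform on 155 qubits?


Hadamard gates: 155
Controlled rotations: n*(n-1)/2 = 155*154/2 = 11935
SWAP gates: 0 (omitted)
Total = 155 + 11935
= 12090

12090


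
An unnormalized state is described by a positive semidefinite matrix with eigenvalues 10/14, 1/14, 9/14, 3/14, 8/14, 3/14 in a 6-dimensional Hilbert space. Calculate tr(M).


tr(M) = sum of eigenvalues
= 10/14 + 1/14 + 9/14 + 3/14 + 8/14 + 3/14
= 34/14
= 2.4286

2.4286


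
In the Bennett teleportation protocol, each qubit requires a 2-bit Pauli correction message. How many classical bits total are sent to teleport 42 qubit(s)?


Quantum teleportation requires 2 classical bits per qubit teleported.
42 qubit(s) -> 2 * 42 = 84 classical bits

84


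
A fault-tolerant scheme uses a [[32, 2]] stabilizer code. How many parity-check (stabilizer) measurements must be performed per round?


For an [[n,k]] stabilizer code:
Number of stabilizer generators = n - k
= 32 - 2
= 30

30


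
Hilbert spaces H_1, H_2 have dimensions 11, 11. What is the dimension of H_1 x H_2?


dim(H_1 x H_2) = 11 * 11
= 121

121


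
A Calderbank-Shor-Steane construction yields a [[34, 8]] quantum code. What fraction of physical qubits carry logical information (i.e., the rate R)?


Code rate R = k/n
= 8/34
= 0.2353

0.2353


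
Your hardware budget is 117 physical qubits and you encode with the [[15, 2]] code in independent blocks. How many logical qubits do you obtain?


Each code block uses 15 physical qubits for 2 logical qubit(s).
Number of complete blocks = floor(117 / 15) = 7
Logical qubits = 7 * 2
= 14

14


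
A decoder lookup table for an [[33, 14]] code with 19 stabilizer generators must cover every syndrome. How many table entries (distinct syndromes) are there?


Each stabilizer generator gives a binary (+1 or -1) measurement outcome.
With 19 independent generators:
Total syndromes = 2^19
= 524288

524288


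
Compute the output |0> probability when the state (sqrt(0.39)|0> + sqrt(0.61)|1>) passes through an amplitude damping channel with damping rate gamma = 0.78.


For amplitude damping with parameter gamma on state sqrt(a)|0> + sqrt(b)|1>:
alpha^2 = 0.39, beta^2 = 0.61
P(|0>) = alpha^2 + gamma * beta^2
= 0.39 + 0.78 * 0.61
= 0.39 + 0.4758
= 0.8658

0.8658


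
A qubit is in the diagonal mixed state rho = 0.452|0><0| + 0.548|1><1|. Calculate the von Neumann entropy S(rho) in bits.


S = -p*log2(p) - (1-p)*log2(1-p)
p = 0.4520, 1-p = 0.5480
= -0.4520 * log2(0.4520) - 0.5480 * log2(0.5480)
= -(-0.5178) - (-0.4755)
= 0.9933

0.9933


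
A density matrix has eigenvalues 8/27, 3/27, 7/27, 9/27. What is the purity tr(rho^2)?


tr(rho^2) = sum of eigenvalues squared
= (8/27)^2 + (3/27)^2 + (7/27)^2 + (9/27)^2
= (64 + 9 + 49 + 81) / 729
= 203/729
= 0.2785

0.2785


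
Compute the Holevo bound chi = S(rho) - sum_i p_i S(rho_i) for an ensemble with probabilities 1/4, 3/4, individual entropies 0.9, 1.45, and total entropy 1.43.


chi = S(rho) - sum_i p_i * S(rho_i)
Weighted entropy = 1/4 * 0.9 + 3/4 * 1.45
= 1.3125
chi = 1.43 - 1.3125
= 0.1175

0.1175


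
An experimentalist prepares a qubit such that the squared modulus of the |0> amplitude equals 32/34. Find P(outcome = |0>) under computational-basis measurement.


|alpha|^2 = 32/34 = 0.9412
|beta|^2 = 1 - 32/34 = 2/34 = 0.0588
P(|0>) = |alpha|^2 = 0.9412

0.9412


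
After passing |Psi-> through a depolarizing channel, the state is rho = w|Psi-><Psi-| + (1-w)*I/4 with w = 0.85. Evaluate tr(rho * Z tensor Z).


|Psi-> = (|01> - |10>)/sqrt(2)
For the pure Bell state, <Z_A Z_B> = -1 (Bell-state Pauli correlator).
The maximally-mixed part I/4 has tr(I/4 * P tensor P) = 0 for any traceless Pauli P.
So <Z_A Z_B>_rho = w * (-1) + (1 - w) * 0
= 0.85 * (-1)
= -0.8500

-0.8500


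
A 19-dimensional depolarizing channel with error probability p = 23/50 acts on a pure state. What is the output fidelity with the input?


F = (1-p) + p/d
= (1 - 0.4600) + 0.4600/19
= 0.5400 + 0.0242
= 0.5642

0.5642


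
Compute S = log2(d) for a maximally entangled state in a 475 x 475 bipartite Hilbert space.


For a maximally entangled state in d x d:
S = log2(d) = log2(475)
= 8.8918

8.8918


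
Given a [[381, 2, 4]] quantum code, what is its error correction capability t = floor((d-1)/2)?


Code parameters: [[381, 2, 4]], distance d = 4.
Number of correctable errors = floor((d-1)/2)
= floor((4 - 1)/2)
= floor(3/2)
= 1

1


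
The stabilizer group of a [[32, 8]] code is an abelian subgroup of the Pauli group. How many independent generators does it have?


For an [[n,k]] stabilizer code:
Number of stabilizer generators = n - k
= 32 - 8
= 24

24


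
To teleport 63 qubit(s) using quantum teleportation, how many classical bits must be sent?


Quantum teleportation requires 2 classical bits per qubit teleported.
63 qubit(s) -> 2 * 63 = 126 classical bits

126


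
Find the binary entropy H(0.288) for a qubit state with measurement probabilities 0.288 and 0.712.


S = -p*log2(p) - (1-p)*log2(1-p)
p = 0.2880, 1-p = 0.7120
= -0.2880 * log2(0.2880) - 0.7120 * log2(0.7120)
= -(-0.5172) - (-0.3489)
= 0.8661

0.8661


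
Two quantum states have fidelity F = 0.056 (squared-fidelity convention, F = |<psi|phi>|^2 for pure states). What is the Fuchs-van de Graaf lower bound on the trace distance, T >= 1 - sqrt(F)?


Fuchs-van de Graaf (squared-fidelity convention): 1 - sqrt(F) <= T <= sqrt(1 - F).
Lower bound: T >= 1 - sqrt(F)
sqrt(F) = sqrt(0.056) = 0.2366
T >= 1 - 0.2366
T >= 0.7634

0.7634


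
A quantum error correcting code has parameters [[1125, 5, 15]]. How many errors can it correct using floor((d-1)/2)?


Code parameters: [[1125, 5, 15]], distance d = 15.
Number of correctable errors = floor((d-1)/2)
= floor((15 - 1)/2)
= floor(14/2)
= 7

7


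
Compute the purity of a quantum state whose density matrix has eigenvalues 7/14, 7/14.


tr(rho^2) = sum of eigenvalues squared
= (7/14)^2 + (7/14)^2
= (49 + 49) / 196
= 98/196
= 0.5000

0.5000


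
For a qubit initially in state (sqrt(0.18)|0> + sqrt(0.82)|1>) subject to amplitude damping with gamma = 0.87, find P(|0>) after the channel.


For amplitude damping with parameter gamma on state sqrt(a)|0> + sqrt(b)|1>:
alpha^2 = 0.18, beta^2 = 0.82
P(|0>) = alpha^2 + gamma * beta^2
= 0.18 + 0.87 * 0.82
= 0.18 + 0.7134
= 0.8934

0.8934


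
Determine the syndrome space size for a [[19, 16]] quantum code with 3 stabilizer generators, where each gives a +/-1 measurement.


Each stabilizer generator gives a binary (+1 or -1) measurement outcome.
With 3 independent generators:
Total syndromes = 2^3
= 8

8


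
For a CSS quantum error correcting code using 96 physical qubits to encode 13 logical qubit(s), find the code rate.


Code rate R = k/n
= 13/96
= 0.1354

0.1354


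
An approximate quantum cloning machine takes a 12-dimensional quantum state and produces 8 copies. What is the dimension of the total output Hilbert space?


Output space = H^(tensor 8) where dim(H) = 12
dim = 12^8
= 144 (after 2 factors)
= 1728 (after 3 factors)
= 20736 (after 4 factors)
= 248832 (after 5 factors)
= 2985984 (after 6 factors)
= 35831808 (after 7 factors)
= 429981696 (after 8 factors)
= 429981696

429981696


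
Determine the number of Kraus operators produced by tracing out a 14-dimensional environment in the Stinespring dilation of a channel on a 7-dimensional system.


Tracing out the environment in an orthonormal basis {|i>_E} gives Kraus operators K_i = <i|_E U |0>_E.
Number of Kraus operators = dim(H_env) = d_env
= 14

14


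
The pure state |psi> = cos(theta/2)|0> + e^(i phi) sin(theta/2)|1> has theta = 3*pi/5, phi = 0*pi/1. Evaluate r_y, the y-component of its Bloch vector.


theta = 1.8850, phi = 0.0000
r_y = sin(theta)*sin(phi) = 0.9511 * 0.0000
r_y = 0.0000

0.0000


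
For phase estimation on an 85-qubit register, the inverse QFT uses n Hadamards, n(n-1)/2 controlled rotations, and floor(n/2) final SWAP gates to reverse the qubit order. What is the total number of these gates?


Hadamard gates: 85
Controlled rotations: n*(n-1)/2 = 85*84/2 = 3570
SWAP gates: floor(n/2) = floor(85/2) = 42
Total = 85 + 3570 + 42
= 3697

3697


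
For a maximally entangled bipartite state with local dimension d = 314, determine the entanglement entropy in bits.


For a maximally entangled state in d x d:
S = log2(d) = log2(314)
= 8.2946

8.2946


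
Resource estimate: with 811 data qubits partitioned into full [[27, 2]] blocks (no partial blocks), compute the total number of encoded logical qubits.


Each code block uses 27 physical qubits for 2 logical qubit(s).
Number of complete blocks = floor(811 / 27) = 30
Logical qubits = 30 * 2
= 60

60


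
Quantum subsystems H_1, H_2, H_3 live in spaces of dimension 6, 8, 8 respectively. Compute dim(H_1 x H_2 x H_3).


dim(H_1 x H_2 x H_3) = 6 * 8 * 8
= 48 * 8
= 384

384


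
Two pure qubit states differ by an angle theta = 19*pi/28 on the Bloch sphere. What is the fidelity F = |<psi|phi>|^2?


For states separated by angle theta on Bloch sphere:
F = cos^2(theta/2)
theta = 19*pi/28 = 2.1318
theta/2 = 1.0659
cos(theta/2) = 0.4837
F = 0.2340

0.2340


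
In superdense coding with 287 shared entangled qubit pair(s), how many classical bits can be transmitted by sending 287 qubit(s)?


Superdense coding allows 2 classical bits per shared entangled pair.
287 pair(s) -> 2 * 287 = 574 classical bits

574


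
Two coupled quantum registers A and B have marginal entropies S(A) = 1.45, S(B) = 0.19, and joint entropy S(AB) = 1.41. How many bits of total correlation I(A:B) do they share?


I(A:B) = S(A) + S(B) - S(AB)
= 1.45 + 0.19 - 1.41
= 0.2300

0.2300


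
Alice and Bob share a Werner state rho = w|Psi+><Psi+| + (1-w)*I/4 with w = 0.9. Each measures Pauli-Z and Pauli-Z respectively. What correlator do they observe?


|Psi+> = (|01> + |10>)/sqrt(2)
For the pure Bell state, <Z_A Z_B> = -1 (Bell-state Pauli correlator).
The maximally-mixed part I/4 has tr(I/4 * P tensor P) = 0 for any traceless Pauli P.
So <Z_A Z_B>_rho = w * (-1) + (1 - w) * 0
= 0.9 * (-1)
= -0.9000

-0.9000


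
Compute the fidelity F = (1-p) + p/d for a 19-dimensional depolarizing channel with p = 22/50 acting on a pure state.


F = (1-p) + p/d
= (1 - 0.4400) + 0.4400/19
= 0.5600 + 0.0232
= 0.5832

0.5832


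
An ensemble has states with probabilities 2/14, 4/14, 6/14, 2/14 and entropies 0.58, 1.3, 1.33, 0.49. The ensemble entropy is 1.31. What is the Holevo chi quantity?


chi = S(rho) - sum_i p_i * S(rho_i)
Weighted entropy = 2/14 * 0.58 + 4/14 * 1.3 + 6/14 * 1.33 + 2/14 * 0.49
= 1.0943
chi = 1.31 - 1.0943
= 0.2157

0.2157


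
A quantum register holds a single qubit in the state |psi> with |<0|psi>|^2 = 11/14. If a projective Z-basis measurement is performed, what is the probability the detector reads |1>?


|alpha|^2 = 11/14 = 0.7857
|beta|^2 = 1 - 11/14 = 3/14 = 0.2143
P(|1>) = |beta|^2 = 0.2143

0.2143


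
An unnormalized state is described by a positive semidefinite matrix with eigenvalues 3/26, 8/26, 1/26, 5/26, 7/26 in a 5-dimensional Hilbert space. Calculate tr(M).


tr(M) = sum of eigenvalues
= 3/26 + 8/26 + 1/26 + 5/26 + 7/26
= 24/26
= 0.9231

0.9231


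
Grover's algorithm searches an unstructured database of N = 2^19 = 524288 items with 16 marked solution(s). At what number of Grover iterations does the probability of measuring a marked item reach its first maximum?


After j Grover iterations the success probability is P(j) = sin^2((2j+1)*theta), where sin(theta) = sqrt(k/N).
N = 2^19 = 524288, k = 16
sin(theta) = sqrt(k/N) = 0.005524271728
theta = arcsin(sqrt(k/N)) = 0.005524299826 rad
P(j) reaches its first maximum when (2j+1)*theta is as close as possible to pi/2, i.e. j = round(pi/(4*theta) - 1/2).
pi/(4*theta) - 1/2 = 141.6715
(For comparison, the common estimate pi/4 * sqrt(N/k) = 142.1723; the exact maximiser is used here.)
Optimal iterations = 142

142


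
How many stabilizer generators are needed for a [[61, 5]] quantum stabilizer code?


For an [[n,k]] stabilizer code:
Number of stabilizer generators = n - k
= 61 - 5
= 56

56


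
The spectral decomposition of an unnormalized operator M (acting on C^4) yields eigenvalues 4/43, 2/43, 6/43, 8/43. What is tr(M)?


tr(M) = sum of eigenvalues
= 4/43 + 2/43 + 6/43 + 8/43
= 20/43
= 0.4651

0.4651


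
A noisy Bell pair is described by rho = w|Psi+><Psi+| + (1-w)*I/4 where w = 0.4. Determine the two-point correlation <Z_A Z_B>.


|Psi+> = (|01> + |10>)/sqrt(2)
For the pure Bell state, <Z_A Z_B> = -1 (Bell-state Pauli correlator).
The maximally-mixed part I/4 has tr(I/4 * P tensor P) = 0 for any traceless Pauli P.
So <Z_A Z_B>_rho = w * (-1) + (1 - w) * 0
= 0.4 * (-1)
= -0.4000

-0.4000


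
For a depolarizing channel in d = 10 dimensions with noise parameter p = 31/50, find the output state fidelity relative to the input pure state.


F = (1-p) + p/d
= (1 - 0.6200) + 0.6200/10
= 0.3800 + 0.0620
= 0.4420

0.4420


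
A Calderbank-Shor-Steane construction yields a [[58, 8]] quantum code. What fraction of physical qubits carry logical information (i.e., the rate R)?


Code rate R = k/n
= 8/58
= 0.1379

0.1379


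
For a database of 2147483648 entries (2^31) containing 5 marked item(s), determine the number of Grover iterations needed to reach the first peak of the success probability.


After j Grover iterations the success probability is P(j) = sin^2((2j+1)*theta), where sin(theta) = sqrt(k/N).
N = 2^31 = 2147483648, k = 5
sin(theta) = sqrt(k/N) = 4.825252777e-05
theta = arcsin(sqrt(k/N)) = 4.825252779e-05 rad
P(j) reaches its first maximum when (2j+1)*theta is as close as possible to pi/2, i.e. j = round(pi/(4*theta) - 1/2).
pi/(4*theta) - 1/2 = 16276.3294
(For comparison, the common estimate pi/4 * sqrt(N/k) = 16276.8294; the exact maximiser is used here.)
Optimal iterations = 16276

16276


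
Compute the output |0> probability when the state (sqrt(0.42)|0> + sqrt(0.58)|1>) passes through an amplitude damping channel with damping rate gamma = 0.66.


For amplitude damping with parameter gamma on state sqrt(a)|0> + sqrt(b)|1>:
alpha^2 = 0.42, beta^2 = 0.58
P(|0>) = alpha^2 + gamma * beta^2
= 0.42 + 0.66 * 0.58
= 0.42 + 0.3828
= 0.8028

0.8028


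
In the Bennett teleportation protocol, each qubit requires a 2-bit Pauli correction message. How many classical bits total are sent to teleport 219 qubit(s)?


Quantum teleportation requires 2 classical bits per qubit teleported.
219 qubit(s) -> 2 * 219 = 438 classical bits

438


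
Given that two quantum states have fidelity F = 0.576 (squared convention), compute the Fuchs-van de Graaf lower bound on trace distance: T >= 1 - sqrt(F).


Fuchs-van de Graaf (squared-fidelity convention): 1 - sqrt(F) <= T <= sqrt(1 - F).
Lower bound: T >= 1 - sqrt(F)
sqrt(F) = sqrt(0.576) = 0.7589
T >= 1 - 0.7589
T >= 0.2411

0.2411


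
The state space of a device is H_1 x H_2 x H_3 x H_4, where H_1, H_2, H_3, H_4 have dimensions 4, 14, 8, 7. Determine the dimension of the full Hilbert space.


dim(H_1 x H_2 x H_3 x H_4) = 4 * 14 * 8 * 7
= 56 * 8 * 7
= 448 * 7
= 3136

3136


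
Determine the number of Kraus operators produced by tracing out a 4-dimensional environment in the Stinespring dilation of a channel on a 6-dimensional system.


Tracing out the environment in an orthonormal basis {|i>_E} gives Kraus operators K_i = <i|_E U |0>_E.
Number of Kraus operators = dim(H_env) = d_env
= 4

4


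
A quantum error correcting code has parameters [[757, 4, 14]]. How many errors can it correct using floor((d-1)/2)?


Code parameters: [[757, 4, 14]], distance d = 14.
Number of correctable errors = floor((d-1)/2)
= floor((14 - 1)/2)
= floor(13/2)
= 6

6


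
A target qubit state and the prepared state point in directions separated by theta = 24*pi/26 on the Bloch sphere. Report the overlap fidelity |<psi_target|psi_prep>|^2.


For states separated by angle theta on Bloch sphere:
F = cos^2(theta/2)
theta = 24*pi/26 = 2.8999
theta/2 = 1.4500
cos(theta/2) = 0.1205
F = 0.0145

0.0145


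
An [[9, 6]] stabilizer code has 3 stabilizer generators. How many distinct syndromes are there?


Each stabilizer generator gives a binary (+1 or -1) measurement outcome.
With 3 independent generators:
Total syndromes = 2^3
= 8

8


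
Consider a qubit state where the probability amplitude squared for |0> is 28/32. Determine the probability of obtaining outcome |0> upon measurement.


|alpha|^2 = 28/32 = 0.8750
|beta|^2 = 1 - 28/32 = 4/32 = 0.1250
P(|0>) = |alpha|^2 = 0.8750

0.8750


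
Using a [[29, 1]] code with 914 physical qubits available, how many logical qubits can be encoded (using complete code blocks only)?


Each code block uses 29 physical qubits for 1 logical qubit(s).
Number of complete blocks = floor(914 / 29) = 31
Logical qubits = 31 * 1
= 31

31


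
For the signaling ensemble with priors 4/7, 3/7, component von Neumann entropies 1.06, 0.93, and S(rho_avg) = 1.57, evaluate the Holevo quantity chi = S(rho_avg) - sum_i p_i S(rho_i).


chi = S(rho) - sum_i p_i * S(rho_i)
Weighted entropy = 4/7 * 1.06 + 3/7 * 0.93
= 1.0043
chi = 1.57 - 1.0043
= 0.5657

0.5657


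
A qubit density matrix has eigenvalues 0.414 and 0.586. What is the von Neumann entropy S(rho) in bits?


S = -p*log2(p) - (1-p)*log2(1-p)
p = 0.4140, 1-p = 0.5860
= -0.4140 * log2(0.4140) - 0.5860 * log2(0.5860)
= -(-0.5267) - (-0.4518)
= 0.9786

0.9786


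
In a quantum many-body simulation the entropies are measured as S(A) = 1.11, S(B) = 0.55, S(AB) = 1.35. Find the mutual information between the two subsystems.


I(A:B) = S(A) + S(B) - S(AB)
= 1.11 + 0.55 - 1.35
= 0.3100

0.3100


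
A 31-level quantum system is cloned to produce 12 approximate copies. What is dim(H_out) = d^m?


Output space = H^(tensor 12) where dim(H) = 31
dim = 31^12
= 961 (after 2 factors)
= 29791 (after 3 factors)
= 923521 (after 4 factors)
= 28629151 (after 5 factors)
= 887503681 (after 6 factors)
= 27512614111 (after 7 factors)
= 852891037441 (after 8 factors)
= 26439622160671 (after 9 factors)
= 819628286980801 (after 10 factors)
= 25408476896404831 (after 11 factors)
= 787662783788549761 (after 12 factors)
= 787662783788549761

787662783788549761


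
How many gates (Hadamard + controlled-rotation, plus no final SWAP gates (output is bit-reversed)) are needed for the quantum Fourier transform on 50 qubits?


Hadamard gates: 50
Controlled rotations: n*(n-1)/2 = 50*49/2 = 1225
SWAP gates: 0 (omitted)
Total = 50 + 1225
= 1275

1275


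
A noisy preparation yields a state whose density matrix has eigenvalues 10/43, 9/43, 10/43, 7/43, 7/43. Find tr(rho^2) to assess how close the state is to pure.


tr(rho^2) = sum of eigenvalues squared
= (10/43)^2 + (9/43)^2 + (10/43)^2 + (7/43)^2 + (7/43)^2
= (100 + 81 + 100 + 49 + 49) / 1849
= 379/1849
= 0.2050

0.2050


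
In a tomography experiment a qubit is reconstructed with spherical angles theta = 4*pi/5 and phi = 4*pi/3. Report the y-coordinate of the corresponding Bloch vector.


theta = 2.5133, phi = 4.1888
r_y = sin(theta)*sin(phi) = 0.5878 * -0.8660
r_y = -0.5090

-0.5090


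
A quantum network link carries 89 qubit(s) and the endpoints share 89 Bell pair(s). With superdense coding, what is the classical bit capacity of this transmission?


Superdense coding allows 2 classical bits per shared entangled pair.
89 pair(s) -> 2 * 89 = 178 classical bits

178


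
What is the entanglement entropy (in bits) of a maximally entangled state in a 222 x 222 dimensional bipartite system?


For a maximally entangled state in d x d:
S = log2(d) = log2(222)
= 7.7944

7.7944


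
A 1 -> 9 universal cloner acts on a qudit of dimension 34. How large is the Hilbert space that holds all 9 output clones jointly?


Output space = H^(tensor 9) where dim(H) = 34
dim = 34^9
= 1156 (after 2 factors)
= 39304 (after 3 factors)
= 1336336 (after 4 factors)
= 45435424 (after 5 factors)
= 1544804416 (after 6 factors)
= 52523350144 (after 7 factors)
= 1785793904896 (after 8 factors)
= 60716992766464 (after 9 factors)
= 60716992766464

60716992766464


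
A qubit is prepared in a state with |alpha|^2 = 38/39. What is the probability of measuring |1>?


|alpha|^2 = 38/39 = 0.9744
|beta|^2 = 1 - 38/39 = 1/39 = 0.0256
P(|1>) = |beta|^2 = 0.0256

0.0256


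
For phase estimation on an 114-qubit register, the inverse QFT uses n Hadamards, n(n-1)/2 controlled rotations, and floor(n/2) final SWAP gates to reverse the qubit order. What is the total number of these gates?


Hadamard gates: 114
Controlled rotations: n*(n-1)/2 = 114*113/2 = 6441
SWAP gates: floor(n/2) = floor(114/2) = 57
Total = 114 + 6441 + 57
= 6612

6612


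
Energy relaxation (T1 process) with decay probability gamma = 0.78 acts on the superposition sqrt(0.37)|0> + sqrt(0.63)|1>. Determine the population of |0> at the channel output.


For amplitude damping with parameter gamma on state sqrt(a)|0> + sqrt(b)|1>:
alpha^2 = 0.37, beta^2 = 0.63
P(|0>) = alpha^2 + gamma * beta^2
= 0.37 + 0.78 * 0.63
= 0.37 + 0.4914
= 0.8614

0.8614


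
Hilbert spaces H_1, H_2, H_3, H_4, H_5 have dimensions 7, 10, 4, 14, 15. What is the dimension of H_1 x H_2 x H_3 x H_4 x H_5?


dim(H_1 x H_2 x H_3 x H_4 x H_5) = 7 * 10 * 4 * 14 * 15
= 70 * 4 * 14 * 15
= 280 * 14 * 15
= 3920 * 15
= 58800

58800


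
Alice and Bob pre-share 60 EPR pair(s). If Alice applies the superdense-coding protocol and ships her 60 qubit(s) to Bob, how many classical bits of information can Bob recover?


Superdense coding allows 2 classical bits per shared entangled pair.
60 pair(s) -> 2 * 60 = 120 classical bits

120


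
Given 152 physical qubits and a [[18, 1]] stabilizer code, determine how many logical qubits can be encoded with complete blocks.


Each code block uses 18 physical qubits for 1 logical qubit(s).
Number of complete blocks = floor(152 / 18) = 8
Logical qubits = 8 * 1
= 8

8


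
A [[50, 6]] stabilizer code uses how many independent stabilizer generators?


For an [[n,k]] stabilizer code:
Number of stabilizer generators = n - k
= 50 - 6
= 44

44


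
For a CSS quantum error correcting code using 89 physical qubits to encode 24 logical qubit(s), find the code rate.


Code rate R = k/n
= 24/89
= 0.2697

0.2697


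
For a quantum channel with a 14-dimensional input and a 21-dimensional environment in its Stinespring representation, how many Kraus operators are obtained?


Tracing out the environment in an orthonormal basis {|i>_E} gives Kraus operators K_i = <i|_E U |0>_E.
Number of Kraus operators = dim(H_env) = d_env
= 21

21


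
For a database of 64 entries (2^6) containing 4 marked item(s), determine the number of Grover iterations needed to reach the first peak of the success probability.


After j Grover iterations the success probability is P(j) = sin^2((2j+1)*theta), where sin(theta) = sqrt(k/N).
N = 2^6 = 64, k = 4
sin(theta) = sqrt(k/N) = 0.25
theta = arcsin(sqrt(k/N)) = 0.2526802551 rad
P(j) reaches its first maximum when (2j+1)*theta is as close as possible to pi/2, i.e. j = round(pi/(4*theta) - 1/2).
pi/(4*theta) - 1/2 = 2.6083
(For comparison, the common estimate pi/4 * sqrt(N/k) = 3.1416; the exact maximiser is used here.)
Optimal iterations = 3

3


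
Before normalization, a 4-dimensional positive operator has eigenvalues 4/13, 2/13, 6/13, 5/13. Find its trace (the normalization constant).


tr(M) = sum of eigenvalues
= 4/13 + 2/13 + 6/13 + 5/13
= 17/13
= 1.3077

1.3077


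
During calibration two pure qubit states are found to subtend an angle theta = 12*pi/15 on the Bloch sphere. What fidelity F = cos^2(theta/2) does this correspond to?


For states separated by angle theta on Bloch sphere:
F = cos^2(theta/2)
theta = 12*pi/15 = 2.5133
theta/2 = 1.2566
cos(theta/2) = 0.3090
F = 0.0955

0.0955


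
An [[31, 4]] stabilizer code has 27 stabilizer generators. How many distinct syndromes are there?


Each stabilizer generator gives a binary (+1 or -1) measurement outcome.
With 27 independent generators:
Total syndromes = 2^27
= 134217728

134217728


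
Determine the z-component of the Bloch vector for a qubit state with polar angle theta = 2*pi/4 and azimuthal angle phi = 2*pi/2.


theta = 1.5708, phi = 3.1416
r_z = cos(theta) = 0.0000

0.0000


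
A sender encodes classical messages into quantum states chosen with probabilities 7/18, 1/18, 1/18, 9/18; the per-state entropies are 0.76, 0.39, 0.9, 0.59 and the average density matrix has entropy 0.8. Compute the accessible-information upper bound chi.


chi = S(rho) - sum_i p_i * S(rho_i)
Weighted entropy = 7/18 * 0.76 + 1/18 * 0.39 + 1/18 * 0.9 + 9/18 * 0.59
= 0.6622
chi = 0.8 - 0.6622
= 0.1378

0.1378


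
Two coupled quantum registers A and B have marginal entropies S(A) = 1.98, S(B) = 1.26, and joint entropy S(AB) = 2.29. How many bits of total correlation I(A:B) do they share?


I(A:B) = S(A) + S(B) - S(AB)
= 1.98 + 1.26 - 2.29
= 0.9500

0.9500


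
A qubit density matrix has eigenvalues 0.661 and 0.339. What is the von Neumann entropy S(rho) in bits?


S = -p*log2(p) - (1-p)*log2(1-p)
p = 0.6610, 1-p = 0.3390
= -0.6610 * log2(0.6610) - 0.3390 * log2(0.3390)
= -(-0.3948) - (-0.5291)
= 0.9239

0.9239


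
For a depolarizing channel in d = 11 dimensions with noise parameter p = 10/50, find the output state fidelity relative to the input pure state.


F = (1-p) + p/d
= (1 - 0.2000) + 0.2000/11
= 0.8000 + 0.0182
= 0.8182

0.8182


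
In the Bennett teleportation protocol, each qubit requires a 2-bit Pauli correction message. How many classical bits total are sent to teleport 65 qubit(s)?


Quantum teleportation requires 2 classical bits per qubit teleported.
65 qubit(s) -> 2 * 65 = 130 classical bits

130


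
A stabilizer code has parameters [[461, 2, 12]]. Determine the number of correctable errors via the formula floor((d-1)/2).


Code parameters: [[461, 2, 12]], distance d = 12.
Number of correctable errors = floor((d-1)/2)
= floor((12 - 1)/2)
= floor(11/2)
= 5

5


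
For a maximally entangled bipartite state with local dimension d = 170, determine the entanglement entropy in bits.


For a maximally entangled state in d x d:
S = log2(d) = log2(170)
= 7.4094

7.4094


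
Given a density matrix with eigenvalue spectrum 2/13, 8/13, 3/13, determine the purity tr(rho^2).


tr(rho^2) = sum of eigenvalues squared
= (2/13)^2 + (8/13)^2 + (3/13)^2
= (4 + 64 + 9) / 169
= 77/169
= 0.4556

0.4556


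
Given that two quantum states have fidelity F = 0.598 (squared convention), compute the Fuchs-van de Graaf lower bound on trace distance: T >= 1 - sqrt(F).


Fuchs-van de Graaf (squared-fidelity convention): 1 - sqrt(F) <= T <= sqrt(1 - F).
Lower bound: T >= 1 - sqrt(F)
sqrt(F) = sqrt(0.598) = 0.7733
T >= 1 - 0.7733
T >= 0.2267

0.2267


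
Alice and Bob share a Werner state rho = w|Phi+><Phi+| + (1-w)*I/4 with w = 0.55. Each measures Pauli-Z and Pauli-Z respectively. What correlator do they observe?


|Phi+> = (|00> + |11>)/sqrt(2)
For the pure Bell state, <Z_A Z_B> = +1 (Bell-state Pauli correlator).
The maximally-mixed part I/4 has tr(I/4 * P tensor P) = 0 for any traceless Pauli P.
So <Z_A Z_B>_rho = w * (+1) + (1 - w) * 0
= 0.55 * (+1)
= 0.5500

0.5500


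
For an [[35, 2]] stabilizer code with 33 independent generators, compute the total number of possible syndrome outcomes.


Each stabilizer generator gives a binary (+1 or -1) measurement outcome.
With 33 independent generators:
Total syndromes = 2^33
= 8589934592

8589934592


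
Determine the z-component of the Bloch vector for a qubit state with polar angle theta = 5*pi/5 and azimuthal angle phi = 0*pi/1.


theta = 3.1416, phi = 0.0000
r_z = cos(theta) = -1.0000

-1.0000


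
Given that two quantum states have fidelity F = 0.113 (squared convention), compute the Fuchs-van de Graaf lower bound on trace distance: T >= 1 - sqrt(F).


Fuchs-van de Graaf (squared-fidelity convention): 1 - sqrt(F) <= T <= sqrt(1 - F).
Lower bound: T >= 1 - sqrt(F)
sqrt(F) = sqrt(0.113) = 0.3362
T >= 1 - 0.3362
T >= 0.6638

0.6638


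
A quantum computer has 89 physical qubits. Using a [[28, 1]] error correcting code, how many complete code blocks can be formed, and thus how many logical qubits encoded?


Each code block uses 28 physical qubits for 1 logical qubit(s).
Number of complete blocks = floor(89 / 28) = 3
Logical qubits = 3 * 1
= 3

3


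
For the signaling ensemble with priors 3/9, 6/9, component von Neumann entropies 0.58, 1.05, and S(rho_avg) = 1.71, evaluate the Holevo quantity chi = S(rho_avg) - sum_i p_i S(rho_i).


chi = S(rho) - sum_i p_i * S(rho_i)
Weighted entropy = 3/9 * 0.58 + 6/9 * 1.05
= 0.8933
chi = 1.71 - 0.8933
= 0.8167

0.8167


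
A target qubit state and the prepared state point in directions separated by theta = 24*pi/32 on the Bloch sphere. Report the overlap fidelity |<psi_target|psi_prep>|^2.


For states separated by angle theta on Bloch sphere:
F = cos^2(theta/2)
theta = 24*pi/32 = 2.3562
theta/2 = 1.1781
cos(theta/2) = 0.3827
F = 0.1464

0.1464


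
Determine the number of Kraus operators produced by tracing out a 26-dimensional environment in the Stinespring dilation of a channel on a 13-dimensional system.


Tracing out the environment in an orthonormal basis {|i>_E} gives Kraus operators K_i = <i|_E U |0>_E.
Number of Kraus operators = dim(H_env) = d_env
= 26

26


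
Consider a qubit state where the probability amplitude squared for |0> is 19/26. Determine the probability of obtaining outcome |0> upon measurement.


|alpha|^2 = 19/26 = 0.7308
|beta|^2 = 1 - 19/26 = 7/26 = 0.2692
P(|0>) = |alpha|^2 = 0.7308

0.7308


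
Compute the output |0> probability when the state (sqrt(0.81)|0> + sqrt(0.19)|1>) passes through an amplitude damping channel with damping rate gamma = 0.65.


For amplitude damping with parameter gamma on state sqrt(a)|0> + sqrt(b)|1>:
alpha^2 = 0.81, beta^2 = 0.19
P(|0>) = alpha^2 + gamma * beta^2
= 0.81 + 0.65 * 0.19
= 0.81 + 0.1235
= 0.9335

0.9335


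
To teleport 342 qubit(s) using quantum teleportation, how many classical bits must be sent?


Quantum teleportation requires 2 classical bits per qubit teleported.
342 qubit(s) -> 2 * 342 = 684 classical bits

684


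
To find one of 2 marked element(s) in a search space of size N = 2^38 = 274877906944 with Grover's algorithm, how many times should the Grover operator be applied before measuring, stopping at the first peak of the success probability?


After j Grover iterations the success probability is P(j) = sin^2((2j+1)*theta), where sin(theta) = sqrt(k/N).
N = 2^38 = 274877906944, k = 2
sin(theta) = sqrt(k/N) = 2.697398305e-06
theta = arcsin(sqrt(k/N)) = 2.697398305e-06 rad
P(j) reaches its first maximum when (2j+1)*theta is as close as possible to pi/2, i.e. j = round(pi/(4*theta) - 1/2).
pi/(4*theta) - 1/2 = 291168.2762
(For comparison, the common estimate pi/4 * sqrt(N/k) = 291168.7762; the exact maximiser is used here.)
Optimal iterations = 291168

291168


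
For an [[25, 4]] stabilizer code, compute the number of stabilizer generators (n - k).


For an [[n,k]] stabilizer code:
Number of stabilizer generators = n - k
= 25 - 4
= 21

21


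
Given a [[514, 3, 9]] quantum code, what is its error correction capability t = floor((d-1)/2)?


Code parameters: [[514, 3, 9]], distance d = 9.
Number of correctable errors = floor((d-1)/2)
= floor((9 - 1)/2)
= floor(8/2)
= 4

4


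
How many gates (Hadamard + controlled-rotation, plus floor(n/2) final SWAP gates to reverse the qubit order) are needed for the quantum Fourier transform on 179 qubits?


Hadamard gates: 179
Controlled rotations: n*(n-1)/2 = 179*178/2 = 15931
SWAP gates: floor(n/2) = floor(179/2) = 89
Total = 179 + 15931 + 89
= 16199

16199


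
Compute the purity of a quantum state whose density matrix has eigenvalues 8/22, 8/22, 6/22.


tr(rho^2) = sum of eigenvalues squared
= (8/22)^2 + (8/22)^2 + (6/22)^2
= (64 + 64 + 36) / 484
= 164/484
= 0.3388

0.3388


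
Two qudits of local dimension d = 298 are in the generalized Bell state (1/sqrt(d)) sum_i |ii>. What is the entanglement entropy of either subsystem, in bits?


For a maximally entangled state in d x d:
S = log2(d) = log2(298)
= 8.2192

8.2192
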